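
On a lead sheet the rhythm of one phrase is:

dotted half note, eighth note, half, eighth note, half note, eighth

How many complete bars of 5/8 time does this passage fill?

One bar of 5/8 = 5 eighth notes.
Each duration in eighth notes: dotted half note = 6; eighth note = 1; half = 4; eighth note = 1; half note = 4; eighth = 1.
Sum: 6 + 1 + 4 + 1 + 4 + 1 = 17.
17 ÷ 5 = 3 complete bars with 2 left over.

3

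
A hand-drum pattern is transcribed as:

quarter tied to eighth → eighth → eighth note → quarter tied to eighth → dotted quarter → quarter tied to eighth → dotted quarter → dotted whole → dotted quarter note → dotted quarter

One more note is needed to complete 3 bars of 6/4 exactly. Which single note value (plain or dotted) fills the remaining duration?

eighth note

3 bars of 6/4 = 36 eighth notes.
Express everything in eighth notes: quarter tied to eighth (quarter + eighth) = 3; eighth = 1; eighth note = 1; quarter tied to eighth (quarter + eighth) = 3; dotted quarter = 3; quarter tied to eighth (quarter + eighth) = 3; dotted quarter = 3; dotted whole = 12; dotted quarter note = 3; dotted quarter = 3.
Total: 3 + 1 + 1 + 3 + 3 + 3 + 3 + 12 + 3 + 3 = 35.
Remaining: 36 − 35 = 1 eighth note, which is a eighth note.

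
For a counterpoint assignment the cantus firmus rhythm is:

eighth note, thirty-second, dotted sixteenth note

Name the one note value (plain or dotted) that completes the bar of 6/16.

eighth note

The bar of 6/16 = 12 thirty-second notes.
Convert each value to thirty-second notes: eighth note = 4; thirty-second = 1; dotted sixteenth note = 3.
Sum: 4 + 1 + 3 = 8.
Remaining: 12 − 8 = 4 thirty-second notes, which is a eighth note.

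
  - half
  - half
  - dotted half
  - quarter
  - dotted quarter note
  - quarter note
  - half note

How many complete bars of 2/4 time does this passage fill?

One bar of 2/4 = 4 eighth notes.
Convert each value to eighth notes: half = 4; half = 4; dotted half = 6; quarter = 2; dotted quarter note = 3; quarter note = 2; half note = 4.
Adding: 4 + 4 + 6 + 2 + 3 + 2 + 4 = 25.
25 ÷ 4 = 6 complete bars with 1 left over.

6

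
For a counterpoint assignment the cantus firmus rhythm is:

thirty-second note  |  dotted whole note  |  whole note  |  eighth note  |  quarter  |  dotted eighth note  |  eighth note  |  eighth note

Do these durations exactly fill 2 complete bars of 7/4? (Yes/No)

One bar of 7/4 = 56 thirty-second notes, so 2 bars = 112.
In thirty-second notes: thirty-second note = 1; dotted whole note = 48; whole note = 32; eighth note = 4; quarter = 8; dotted eighth note = 6; eighth note = 4; eighth note = 4.
Total: 1 + 48 + 32 + 4 + 8 + 6 + 4 + 4 = 107.
107 falls short of 112, so the answer is No.

No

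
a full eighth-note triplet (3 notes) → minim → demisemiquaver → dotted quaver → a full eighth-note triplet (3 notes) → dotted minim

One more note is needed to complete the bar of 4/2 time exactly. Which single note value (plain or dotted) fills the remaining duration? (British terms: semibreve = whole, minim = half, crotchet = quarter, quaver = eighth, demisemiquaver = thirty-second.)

thirty-second note

The bar of 4/2 = 64 thirty-second notes.
Working in thirty-second notes: a full eighth-note triplet (3 notes) (three triplet eighths span one quarter) = 8; minim = 16; demisemiquaver = 1; dotted quaver = 6; a full eighth-note triplet (3 notes) (three triplet eighths span one quarter) = 8; dotted minim = 24.
Total: 8 + 16 + 1 + 6 + 8 + 24 = 63.
Remaining: 64 − 63 = 1 thirty-second note, which is a thirty-second note.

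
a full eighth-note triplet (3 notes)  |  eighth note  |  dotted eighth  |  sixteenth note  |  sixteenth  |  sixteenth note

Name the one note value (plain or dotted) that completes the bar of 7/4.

whole note

The bar of 7/4 = 28 sixteenth notes.
Convert each value to sixteenth notes: a full eighth-note triplet (3 notes) (three triplet eighths span one quarter) = 4; eighth note = 2; dotted eighth = 3; sixteenth note = 1; sixteenth = 1; sixteenth note = 1.
Total: 4 + 2 + 3 + 1 + 1 + 1 = 12.
Remaining: 28 − 12 = 16 sixteenth notes, which is a whole note.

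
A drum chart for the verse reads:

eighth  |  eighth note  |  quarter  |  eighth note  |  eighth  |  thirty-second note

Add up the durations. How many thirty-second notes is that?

25

Express everything in thirty-second notes: eighth = 4; eighth note = 4; quarter = 8; eighth note = 4; eighth = 4; thirty-second note = 1.
Altogether 4 + 4 + 8 + 4 + 4 + 1 = 25 thirty-second notes.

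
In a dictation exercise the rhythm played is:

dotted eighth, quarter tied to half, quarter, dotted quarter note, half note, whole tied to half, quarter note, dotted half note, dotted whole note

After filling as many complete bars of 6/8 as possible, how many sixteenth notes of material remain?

One bar of 6/8 = 12 sixteenth notes.
Working in sixteenth notes: dotted eighth = 3; quarter tied to half (quarter + half) = 12; quarter = 4; dotted quarter note = 6; half note = 8; whole tied to half (whole + half) = 24; quarter note = 4; dotted half note = 12; dotted whole note = 24.
Adding: 3 + 12 + 4 + 6 + 8 + 24 + 4 + 12 + 24 = 97.
97 ÷ 12 = 8 complete bars with 1 sixteenth note remaining.

1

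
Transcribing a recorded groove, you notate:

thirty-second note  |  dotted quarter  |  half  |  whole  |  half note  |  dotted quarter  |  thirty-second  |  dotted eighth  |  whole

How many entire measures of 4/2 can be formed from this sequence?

One bar of 4/2 = 64 thirty-second notes.
Each duration in thirty-second notes: thirty-second note = 1; dotted quarter = 12; half = 16; whole = 32; half note = 16; dotted quarter = 12; thirty-second = 1; dotted eighth = 6; whole = 32.
Total: 1 + 12 + 16 + 32 + 16 + 12 + 1 + 6 + 32 = 128.
128 ÷ 64 = 2 complete bars with 0 left over.

2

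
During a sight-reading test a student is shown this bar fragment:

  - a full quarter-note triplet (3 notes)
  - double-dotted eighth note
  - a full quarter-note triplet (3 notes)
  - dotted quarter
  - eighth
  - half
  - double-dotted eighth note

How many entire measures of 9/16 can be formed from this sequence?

4

One bar of 9/16 = 18 thirty-second notes.
Working in thirty-second notes: a full quarter-note triplet (3 notes) (three triplet quarters span one half) = 16; double-dotted eighth note = 7; a full quarter-note triplet (3 notes) (three triplet quarters span one half) = 16; dotted quarter = 12; eighth = 4; half = 16; double-dotted eighth note = 7.
Altogether 16 + 7 + 16 + 12 + 4 + 16 + 7 = 78.
78 ÷ 18 = 4 complete bars with 6 left over.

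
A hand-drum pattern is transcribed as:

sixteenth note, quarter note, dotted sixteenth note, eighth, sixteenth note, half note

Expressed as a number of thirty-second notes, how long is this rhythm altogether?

Convert each value to thirty-second notes: sixteenth note = 2; quarter note = 8; dotted sixteenth note = 3; eighth = 4; sixteenth note = 2; half note = 16.
Sum: 2 + 8 + 3 + 4 + 2 + 16 = 35 thirty-second notes.

35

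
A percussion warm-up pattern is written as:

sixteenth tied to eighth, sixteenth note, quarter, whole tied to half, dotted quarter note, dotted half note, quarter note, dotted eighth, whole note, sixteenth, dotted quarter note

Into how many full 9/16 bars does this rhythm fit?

One bar of 9/16 = 9 sixteenth notes.
Each duration in sixteenth notes: sixteenth tied to eighth (sixteenth + eighth) = 3; sixteenth note = 1; quarter = 4; whole tied to half (whole + half) = 24; dotted quarter note = 6; dotted half note = 12; quarter note = 4; dotted eighth = 3; whole note = 16; sixteenth = 1; dotted quarter note = 6.
Altogether 3 + 1 + 4 + 24 + 6 + 12 + 4 + 3 + 16 + 1 + 6 = 80.
80 ÷ 9 = 8 complete bars with 8 left over.

8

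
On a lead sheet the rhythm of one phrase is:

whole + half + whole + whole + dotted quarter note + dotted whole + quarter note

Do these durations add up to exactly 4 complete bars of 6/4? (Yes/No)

No

One bar of 6/4 = 12 eighth notes, so 4 bars = 48.
Convert each value to eighth notes: whole = 8; half = 4; whole = 8; whole = 8; dotted quarter note = 3; dotted whole = 12; quarter note = 2.
Altogether 8 + 4 + 8 + 8 + 3 + 12 + 2 = 45.
45 falls short of 48, so the answer is No.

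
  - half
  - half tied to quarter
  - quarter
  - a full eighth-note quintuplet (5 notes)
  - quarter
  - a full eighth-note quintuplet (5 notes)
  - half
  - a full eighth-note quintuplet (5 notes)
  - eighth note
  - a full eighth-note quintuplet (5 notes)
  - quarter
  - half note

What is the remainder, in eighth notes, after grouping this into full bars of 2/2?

1

One bar of 2/2 = 8 eighth notes.
In eighth notes: half = 4; half tied to quarter (half + quarter) = 6; quarter = 2; a full eighth-note quintuplet (5 notes) (five quintuplet eighths span one half) = 4; quarter = 2; a full eighth-note quintuplet (5 notes) (five quintuplet eighths span one half) = 4; half = 4; a full eighth-note quintuplet (5 notes) (five quintuplet eighths span one half) = 4; eighth note = 1; a full eighth-note quintuplet (5 notes) (five quintuplet eighths span one half) = 4; quarter = 2; half note = 4.
Altogether 4 + 6 + 2 + 4 + 2 + 4 + 4 + 4 + 1 + 4 + 2 + 4 = 41.
41 ÷ 8 = 5 complete bars with 1 eighth note remaining.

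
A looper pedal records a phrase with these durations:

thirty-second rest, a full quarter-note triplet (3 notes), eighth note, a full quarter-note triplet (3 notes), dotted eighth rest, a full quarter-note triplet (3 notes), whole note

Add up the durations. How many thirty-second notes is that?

91

In thirty-second notes: thirty-second rest = 1; a full quarter-note triplet (3 notes) (three triplet quarters span one half) = 16; eighth note = 4; a full quarter-note triplet (3 notes) (three triplet quarters span one half) = 16; dotted eighth rest = 6; a full quarter-note triplet (3 notes) (three triplet quarters span one half) = 16; whole note = 32.
Adding: 1 + 16 + 4 + 16 + 6 + 16 + 32 = 91 thirty-second notes.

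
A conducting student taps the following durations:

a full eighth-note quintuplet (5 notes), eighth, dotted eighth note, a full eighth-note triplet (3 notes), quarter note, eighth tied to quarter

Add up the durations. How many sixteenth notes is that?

27

Express everything in sixteenth notes: a full eighth-note quintuplet (5 notes) (five quintuplet eighths span one half) = 8; eighth = 2; dotted eighth note = 3; a full eighth-note triplet (3 notes) (three triplet eighths span one quarter) = 4; quarter note = 4; eighth tied to quarter (eighth + quarter) = 6.
Adding: 8 + 2 + 3 + 4 + 4 + 6 = 27 sixteenth notes.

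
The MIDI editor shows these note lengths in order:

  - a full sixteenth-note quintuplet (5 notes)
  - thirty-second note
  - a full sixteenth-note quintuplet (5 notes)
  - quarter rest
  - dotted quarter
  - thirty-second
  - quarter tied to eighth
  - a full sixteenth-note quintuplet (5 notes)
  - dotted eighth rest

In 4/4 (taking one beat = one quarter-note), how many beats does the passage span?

One quarter-note beat = 8 thirty-second notes.
Working in thirty-second notes: a full sixteenth-note quintuplet (5 notes) (five quintuplet sixteenths span one quarter) = 8; thirty-second note = 1; a full sixteenth-note quintuplet (5 notes) (five quintuplet sixteenths span one quarter) = 8; quarter rest = 8; dotted quarter = 12; thirty-second = 1; quarter tied to eighth (quarter + eighth) = 12; a full sixteenth-note quintuplet (5 notes) (five quintuplet sixteenths span one quarter) = 8; dotted eighth rest = 6.
Sum: 8 + 1 + 8 + 8 + 12 + 1 + 12 + 8 + 6 = 64.
64 ÷ 8 = 8 beats.

8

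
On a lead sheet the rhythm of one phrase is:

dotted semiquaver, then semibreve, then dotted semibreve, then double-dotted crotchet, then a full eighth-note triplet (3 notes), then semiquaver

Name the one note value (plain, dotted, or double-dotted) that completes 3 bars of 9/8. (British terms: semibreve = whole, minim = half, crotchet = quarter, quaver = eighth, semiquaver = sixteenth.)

3 bars of 9/8 = 108 thirty-second notes.
Convert each value to thirty-second notes: dotted semiquaver = 3; semibreve = 32; dotted semibreve = 48; double-dotted crotchet = 14; a full eighth-note triplet (3 notes) (three triplet eighths span one quarter) = 8; semiquaver = 2.
Sum: 3 + 32 + 48 + 14 + 8 + 2 = 107.
Remaining: 108 − 107 = 1 thirty-second note, which is a thirty-second note.

thirty-second note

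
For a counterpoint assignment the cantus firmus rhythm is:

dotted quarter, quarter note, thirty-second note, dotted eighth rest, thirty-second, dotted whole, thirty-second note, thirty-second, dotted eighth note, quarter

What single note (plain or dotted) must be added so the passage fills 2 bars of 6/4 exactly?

eighth note

2 bars of 6/4 = 96 thirty-second notes.
Express everything in thirty-second notes: dotted quarter = 12; quarter note = 8; thirty-second note = 1; dotted eighth rest = 6; thirty-second = 1; dotted whole = 48; thirty-second note = 1; thirty-second = 1; dotted eighth note = 6; quarter = 8.
Total: 12 + 8 + 1 + 6 + 1 + 48 + 1 + 1 + 6 + 8 = 92.
Remaining: 96 − 92 = 4 thirty-second notes, which is a eighth note.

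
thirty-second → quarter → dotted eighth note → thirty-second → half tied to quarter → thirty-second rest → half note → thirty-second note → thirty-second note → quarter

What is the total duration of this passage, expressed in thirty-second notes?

67

Convert each value to thirty-second notes: thirty-second = 1; quarter = 8; dotted eighth note = 6; thirty-second = 1; half tied to quarter (half + quarter) = 24; thirty-second rest = 1; half note = 16; thirty-second note = 1; thirty-second note = 1; quarter = 8.
Total: 1 + 8 + 6 + 1 + 24 + 1 + 16 + 1 + 1 + 8 = 67 thirty-second notes.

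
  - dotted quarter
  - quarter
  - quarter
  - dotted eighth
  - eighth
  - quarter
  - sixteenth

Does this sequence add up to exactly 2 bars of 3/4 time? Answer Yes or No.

One bar of 3/4 = 12 sixteenth notes, so 2 bars = 24.
In sixteenth notes: dotted quarter = 6; quarter = 4; quarter = 4; dotted eighth = 3; eighth = 2; quarter = 4; sixteenth = 1.
Adding: 6 + 4 + 4 + 3 + 2 + 4 + 1 = 24.
24 equals 24, so the answer is Yes.

Yes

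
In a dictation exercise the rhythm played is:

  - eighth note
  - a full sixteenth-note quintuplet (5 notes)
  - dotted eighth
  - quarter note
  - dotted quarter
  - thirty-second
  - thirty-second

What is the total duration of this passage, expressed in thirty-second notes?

Express everything in thirty-second notes: eighth note = 4; a full sixteenth-note quintuplet (5 notes) (five quintuplet sixteenths span one quarter) = 8; dotted eighth = 6; quarter note = 8; dotted quarter = 12; thirty-second = 1; thirty-second = 1.
Altogether 4 + 8 + 6 + 8 + 12 + 1 + 1 = 40 thirty-second notes.

40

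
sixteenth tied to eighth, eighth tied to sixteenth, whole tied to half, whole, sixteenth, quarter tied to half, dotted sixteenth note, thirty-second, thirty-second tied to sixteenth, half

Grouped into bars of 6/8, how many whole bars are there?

One bar of 6/8 = 24 thirty-second notes.
Express everything in thirty-second notes: sixteenth tied to eighth (sixteenth + eighth) = 6; eighth tied to sixteenth (eighth + sixteenth) = 6; whole tied to half (whole + half) = 48; whole = 32; sixteenth = 2; quarter tied to half (quarter + half) = 24; dotted sixteenth note = 3; thirty-second = 1; thirty-second tied to sixteenth (thirty-second + sixteenth) = 3; half = 16.
Adding: 6 + 6 + 48 + 32 + 2 + 24 + 3 + 1 + 3 + 16 = 141.
141 ÷ 24 = 5 complete bars with 21 left over.

5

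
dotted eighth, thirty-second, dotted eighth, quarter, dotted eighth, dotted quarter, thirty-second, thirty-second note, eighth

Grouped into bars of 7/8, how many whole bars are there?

One bar of 7/8 = 28 thirty-second notes.
Express everything in thirty-second notes: dotted eighth = 6; thirty-second = 1; dotted eighth = 6; quarter = 8; dotted eighth = 6; dotted quarter = 12; thirty-second = 1; thirty-second note = 1; eighth = 4.
Total: 6 + 1 + 6 + 8 + 6 + 12 + 1 + 1 + 4 = 45.
45 ÷ 28 = 1 complete bar with 17 left over.

1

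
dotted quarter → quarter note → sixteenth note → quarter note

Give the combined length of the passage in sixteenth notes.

15

Express everything in sixteenth notes: dotted quarter = 6; quarter note = 4; sixteenth note = 1; quarter note = 4.
Total: 6 + 4 + 1 + 4 = 15 sixteenth notes.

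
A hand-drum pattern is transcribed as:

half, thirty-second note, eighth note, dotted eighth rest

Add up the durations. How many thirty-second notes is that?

Each duration in thirty-second notes: half = 16; thirty-second note = 1; eighth note = 4; dotted eighth rest = 6.
Sum: 16 + 1 + 4 + 6 = 27 thirty-second notes.

27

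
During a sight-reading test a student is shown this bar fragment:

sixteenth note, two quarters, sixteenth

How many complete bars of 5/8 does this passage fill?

One bar of 5/8 = 10 sixteenth notes.
Each duration in sixteenth notes: sixteenth note = 1; quarter = 4; quarter = 4; sixteenth = 1.
Adding: 1 + 4 + 4 + 1 = 10.
10 ÷ 10 = 1 complete bar with 0 left over.

1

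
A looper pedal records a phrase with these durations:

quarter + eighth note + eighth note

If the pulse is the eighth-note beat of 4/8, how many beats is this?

One eighth-note beat = 2 sixteenth notes.
In sixteenth notes: quarter = 4; eighth note = 2; eighth note = 2.
Altogether 4 + 2 + 2 = 8.
8 ÷ 2 = 4 beats.

4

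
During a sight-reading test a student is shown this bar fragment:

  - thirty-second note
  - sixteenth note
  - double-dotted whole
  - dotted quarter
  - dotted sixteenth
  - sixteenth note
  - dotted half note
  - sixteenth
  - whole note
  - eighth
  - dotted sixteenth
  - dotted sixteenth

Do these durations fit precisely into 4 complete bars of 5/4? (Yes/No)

One bar of 5/4 = 40 thirty-second notes, so 4 bars = 160.
Working in thirty-second notes: thirty-second note = 1; sixteenth note = 2; double-dotted whole = 56; dotted quarter = 12; dotted sixteenth = 3; sixteenth note = 2; dotted half note = 24; sixteenth = 2; whole note = 32; eighth = 4; dotted sixteenth = 3; dotted sixteenth = 3.
Sum: 1 + 2 + 56 + 12 + 3 + 2 + 24 + 2 + 32 + 4 + 3 + 3 = 144.
144 falls short of 160, so the answer is No.

No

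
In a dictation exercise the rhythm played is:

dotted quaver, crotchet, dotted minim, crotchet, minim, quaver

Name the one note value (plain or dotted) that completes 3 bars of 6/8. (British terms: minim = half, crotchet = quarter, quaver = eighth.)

dotted eighth note

3 bars of 6/8 = 36 sixteenth notes.
Each duration in sixteenth notes: dotted quaver = 3; crotchet = 4; dotted minim = 12; crotchet = 4; minim = 8; quaver = 2.
Sum: 3 + 4 + 12 + 4 + 8 + 2 = 33.
Remaining: 36 − 33 = 3 sixteenth notes, which is a dotted eighth note.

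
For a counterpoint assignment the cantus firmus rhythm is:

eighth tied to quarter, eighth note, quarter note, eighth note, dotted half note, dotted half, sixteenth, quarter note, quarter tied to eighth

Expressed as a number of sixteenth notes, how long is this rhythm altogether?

In sixteenth notes: eighth tied to quarter (eighth + quarter) = 6; eighth note = 2; quarter note = 4; eighth note = 2; dotted half note = 12; dotted half = 12; sixteenth = 1; quarter note = 4; quarter tied to eighth (quarter + eighth) = 6.
Total: 6 + 2 + 4 + 2 + 12 + 12 + 1 + 4 + 6 = 49 sixteenth notes.

49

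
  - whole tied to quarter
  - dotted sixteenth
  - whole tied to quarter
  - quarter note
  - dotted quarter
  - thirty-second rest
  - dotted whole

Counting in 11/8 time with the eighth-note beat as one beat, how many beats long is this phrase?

38

One eighth-note beat = 4 thirty-second notes.
Express everything in thirty-second notes: whole tied to quarter (whole + quarter) = 40; dotted sixteenth = 3; whole tied to quarter (whole + quarter) = 40; quarter note = 8; dotted quarter = 12; thirty-second rest = 1; dotted whole = 48.
Sum: 40 + 3 + 40 + 8 + 12 + 1 + 48 = 152.
152 ÷ 4 = 38 beats.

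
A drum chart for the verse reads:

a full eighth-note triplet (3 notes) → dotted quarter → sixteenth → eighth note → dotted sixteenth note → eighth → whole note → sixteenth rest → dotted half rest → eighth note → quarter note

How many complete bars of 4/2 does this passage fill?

One bar of 4/2 = 64 thirty-second notes.
Convert each value to thirty-second notes: a full eighth-note triplet (3 notes) (three triplet eighths span one quarter) = 8; dotted quarter = 12; sixteenth = 2; eighth note = 4; dotted sixteenth note = 3; eighth = 4; whole note = 32; sixteenth rest = 2; dotted half rest = 24; eighth note = 4; quarter note = 8.
Sum: 8 + 12 + 2 + 4 + 3 + 4 + 32 + 2 + 24 + 4 + 8 = 103.
103 ÷ 64 = 1 complete bar with 39 left over.

1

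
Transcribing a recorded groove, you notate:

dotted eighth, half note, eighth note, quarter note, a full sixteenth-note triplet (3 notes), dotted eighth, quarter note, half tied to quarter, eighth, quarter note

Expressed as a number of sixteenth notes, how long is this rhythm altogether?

Convert each value to sixteenth notes: dotted eighth = 3; half note = 8; eighth note = 2; quarter note = 4; a full sixteenth-note triplet (3 notes) (three triplet sixteenths span one eighth) = 2; dotted eighth = 3; quarter note = 4; half tied to quarter (half + quarter) = 12; eighth = 2; quarter note = 4.
Sum: 3 + 8 + 2 + 4 + 2 + 3 + 4 + 12 + 2 + 4 = 44 sixteenth notes.

44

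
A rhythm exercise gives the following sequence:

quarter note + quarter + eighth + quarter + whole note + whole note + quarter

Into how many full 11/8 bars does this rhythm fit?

One bar of 11/8 = 11 eighth notes.
In eighth notes: quarter note = 2; quarter = 2; eighth = 1; quarter = 2; whole note = 8; whole note = 8; quarter = 2.
Total: 2 + 2 + 1 + 2 + 8 + 8 + 2 = 25.
25 ÷ 11 = 2 complete bars with 3 left over.

2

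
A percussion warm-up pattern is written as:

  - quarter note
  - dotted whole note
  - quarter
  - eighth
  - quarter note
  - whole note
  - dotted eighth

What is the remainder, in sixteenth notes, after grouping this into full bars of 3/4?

9

One bar of 3/4 = 12 sixteenth notes.
Working in sixteenth notes: quarter note = 4; dotted whole note = 24; quarter = 4; eighth = 2; quarter note = 4; whole note = 16; dotted eighth = 3.
Total: 4 + 24 + 4 + 2 + 4 + 16 + 3 = 57.
57 ÷ 12 = 4 complete bars with 9 sixteenth notes remaining.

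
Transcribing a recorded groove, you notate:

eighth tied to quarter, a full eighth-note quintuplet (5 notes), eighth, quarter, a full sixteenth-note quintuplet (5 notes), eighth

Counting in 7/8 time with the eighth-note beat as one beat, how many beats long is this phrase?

One eighth-note beat = 2 sixteenth notes.
Each duration in sixteenth notes: eighth tied to quarter (eighth + quarter) = 6; a full eighth-note quintuplet (5 notes) (five quintuplet eighths span one half) = 8; eighth = 2; quarter = 4; a full sixteenth-note quintuplet (5 notes) (five quintuplet sixteenths span one quarter) = 4; eighth = 2.
Total: 6 + 8 + 2 + 4 + 4 + 2 = 26.
26 ÷ 2 = 13 beats.

13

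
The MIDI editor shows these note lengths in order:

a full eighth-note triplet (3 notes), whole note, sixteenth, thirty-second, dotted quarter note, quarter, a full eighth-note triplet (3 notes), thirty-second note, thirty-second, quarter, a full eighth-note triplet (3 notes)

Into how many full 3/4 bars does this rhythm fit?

One bar of 3/4 = 24 thirty-second notes.
In thirty-second notes: a full eighth-note triplet (3 notes) (three triplet eighths span one quarter) = 8; whole note = 32; sixteenth = 2; thirty-second = 1; dotted quarter note = 12; quarter = 8; a full eighth-note triplet (3 notes) (three triplet eighths span one quarter) = 8; thirty-second note = 1; thirty-second = 1; quarter = 8; a full eighth-note triplet (3 notes) (three triplet eighths span one quarter) = 8.
Total: 8 + 32 + 2 + 1 + 12 + 8 + 8 + 1 + 1 + 8 + 8 = 89.
89 ÷ 24 = 3 complete bars with 17 left over.

3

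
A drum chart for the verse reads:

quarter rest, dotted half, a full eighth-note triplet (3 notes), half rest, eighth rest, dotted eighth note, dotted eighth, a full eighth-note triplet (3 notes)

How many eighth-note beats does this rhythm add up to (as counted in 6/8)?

One eighth-note beat = 2 sixteenth notes.
In sixteenth notes: quarter rest = 4; dotted half = 12; a full eighth-note triplet (3 notes) (three triplet eighths span one quarter) = 4; half rest = 8; eighth rest = 2; dotted eighth note = 3; dotted eighth = 3; a full eighth-note triplet (3 notes) (three triplet eighths span one quarter) = 4.
Adding: 4 + 12 + 4 + 8 + 2 + 3 + 3 + 4 = 40.
40 ÷ 2 = 20 beats.

20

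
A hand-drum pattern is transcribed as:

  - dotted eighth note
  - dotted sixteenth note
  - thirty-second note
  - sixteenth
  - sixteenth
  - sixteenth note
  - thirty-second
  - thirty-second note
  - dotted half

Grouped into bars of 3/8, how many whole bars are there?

3

One bar of 3/8 = 12 thirty-second notes.
Express everything in thirty-second notes: dotted eighth note = 6; dotted sixteenth note = 3; thirty-second note = 1; sixteenth = 2; sixteenth = 2; sixteenth note = 2; thirty-second = 1; thirty-second note = 1; dotted half = 24.
Adding: 6 + 3 + 1 + 2 + 2 + 2 + 1 + 1 + 24 = 42.
42 ÷ 12 = 3 complete bars with 6 left over.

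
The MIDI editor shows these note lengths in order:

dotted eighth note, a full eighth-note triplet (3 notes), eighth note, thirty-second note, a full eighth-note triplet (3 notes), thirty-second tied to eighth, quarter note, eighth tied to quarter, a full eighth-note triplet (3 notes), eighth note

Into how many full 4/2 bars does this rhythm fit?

1

One bar of 4/2 = 64 thirty-second notes.
Convert each value to thirty-second notes: dotted eighth note = 6; a full eighth-note triplet (3 notes) (three triplet eighths span one quarter) = 8; eighth note = 4; thirty-second note = 1; a full eighth-note triplet (3 notes) (three triplet eighths span one quarter) = 8; thirty-second tied to eighth (thirty-second + eighth) = 5; quarter note = 8; eighth tied to quarter (eighth + quarter) = 12; a full eighth-note triplet (3 notes) (three triplet eighths span one quarter) = 8; eighth note = 4.
Total: 6 + 8 + 4 + 1 + 8 + 5 + 8 + 12 + 8 + 4 = 64.
64 ÷ 64 = 1 complete bar with 0 left over.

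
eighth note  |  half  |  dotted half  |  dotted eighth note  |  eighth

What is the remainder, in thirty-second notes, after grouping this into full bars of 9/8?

18

One bar of 9/8 = 18 sixteenth notes.
In sixteenth notes: eighth note = 2; half = 8; dotted half = 12; dotted eighth note = 3; eighth = 2.
Sum: 2 + 8 + 12 + 3 + 2 = 27.
27 ÷ 18 = 1 complete bar with 9 sixteenth notes remaining = 18 thirty-second notes.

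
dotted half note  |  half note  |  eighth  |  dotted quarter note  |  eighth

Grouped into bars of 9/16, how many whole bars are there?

One bar of 9/16 = 9 sixteenth notes.
In sixteenth notes: dotted half note = 12; half note = 8; eighth = 2; dotted quarter note = 6; eighth = 2.
Altogether 12 + 8 + 2 + 6 + 2 = 30.
30 ÷ 9 = 3 complete bars with 3 left over.

3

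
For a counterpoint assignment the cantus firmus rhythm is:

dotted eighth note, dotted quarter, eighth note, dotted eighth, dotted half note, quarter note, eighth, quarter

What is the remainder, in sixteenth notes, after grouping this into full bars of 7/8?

One bar of 7/8 = 14 sixteenth notes.
Express everything in sixteenth notes: dotted eighth note = 3; dotted quarter = 6; eighth note = 2; dotted eighth = 3; dotted half note = 12; quarter note = 4; eighth = 2; quarter = 4.
Sum: 3 + 6 + 2 + 3 + 12 + 4 + 2 + 4 = 36.
36 ÷ 14 = 2 complete bars with 8 sixteenth notes remaining.

8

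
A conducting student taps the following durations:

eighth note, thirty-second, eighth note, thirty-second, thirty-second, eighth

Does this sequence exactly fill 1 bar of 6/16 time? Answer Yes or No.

One bar of 6/16 = 12 thirty-second notes.
Each duration in thirty-second notes: eighth note = 4; thirty-second = 1; eighth note = 4; thirty-second = 1; thirty-second = 1; eighth = 4.
Sum: 4 + 1 + 4 + 1 + 1 + 4 = 15.
15 exceeds 12, so the answer is No.

No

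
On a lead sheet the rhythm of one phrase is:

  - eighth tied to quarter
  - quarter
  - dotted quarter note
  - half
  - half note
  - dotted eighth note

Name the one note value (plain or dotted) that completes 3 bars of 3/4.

3 bars of 3/4 = 36 sixteenth notes.
Each duration in sixteenth notes: eighth tied to quarter (eighth + quarter) = 6; quarter = 4; dotted quarter note = 6; half = 8; half note = 8; dotted eighth note = 3.
Adding: 6 + 4 + 6 + 8 + 8 + 3 = 35.
Remaining: 36 − 35 = 1 sixteenth note, which is a sixteenth note.

sixteenth note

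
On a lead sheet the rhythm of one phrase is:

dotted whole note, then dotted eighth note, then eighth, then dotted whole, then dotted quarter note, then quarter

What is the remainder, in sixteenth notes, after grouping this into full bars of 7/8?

7

One bar of 7/8 = 14 sixteenth notes.
Each duration in sixteenth notes: dotted whole note = 24; dotted eighth note = 3; eighth = 2; dotted whole = 24; dotted quarter note = 6; quarter = 4.
Adding: 24 + 3 + 2 + 24 + 6 + 4 = 63.
63 ÷ 14 = 4 complete bars with 7 sixteenth notes remaining.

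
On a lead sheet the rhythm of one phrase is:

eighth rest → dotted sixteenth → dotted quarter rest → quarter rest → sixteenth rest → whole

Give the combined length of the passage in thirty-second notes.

61

In thirty-second notes: eighth rest = 4; dotted sixteenth = 3; dotted quarter rest = 12; quarter rest = 8; sixteenth rest = 2; whole = 32.
Sum: 4 + 3 + 12 + 8 + 2 + 32 = 61 thirty-second notes.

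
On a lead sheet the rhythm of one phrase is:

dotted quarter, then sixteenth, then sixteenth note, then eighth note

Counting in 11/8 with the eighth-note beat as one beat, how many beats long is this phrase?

One eighth-note beat = 2 sixteenth notes.
Express everything in sixteenth notes: dotted quarter = 6; sixteenth = 1; sixteenth note = 1; eighth note = 2.
Altogether 6 + 1 + 1 + 2 = 10.
10 ÷ 2 = 5 beats.

5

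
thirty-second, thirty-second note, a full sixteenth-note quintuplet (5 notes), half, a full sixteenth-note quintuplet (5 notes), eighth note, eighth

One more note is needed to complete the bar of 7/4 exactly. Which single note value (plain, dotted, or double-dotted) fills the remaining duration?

The bar of 7/4 = 56 thirty-second notes.
Each duration in thirty-second notes: thirty-second = 1; thirty-second note = 1; a full sixteenth-note quintuplet (5 notes) (five quintuplet sixteenths span one quarter) = 8; half = 16; a full sixteenth-note quintuplet (5 notes) (five quintuplet sixteenths span one quarter) = 8; eighth note = 4; eighth = 4.
Adding: 1 + 1 + 8 + 16 + 8 + 4 + 4 = 42.
Remaining: 56 − 42 = 14 thirty-second notes, which is a double-dotted quarter note.

double-dotted quarter note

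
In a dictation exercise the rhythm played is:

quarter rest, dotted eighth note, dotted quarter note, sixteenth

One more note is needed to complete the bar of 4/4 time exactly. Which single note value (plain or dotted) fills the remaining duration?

The bar of 4/4 = 16 sixteenth notes.
Convert each value to sixteenth notes: quarter rest = 4; dotted eighth note = 3; dotted quarter note = 6; sixteenth = 1.
Adding: 4 + 3 + 6 + 1 = 14.
Remaining: 16 − 14 = 2 sixteenth notes, which is a eighth note.

eighth note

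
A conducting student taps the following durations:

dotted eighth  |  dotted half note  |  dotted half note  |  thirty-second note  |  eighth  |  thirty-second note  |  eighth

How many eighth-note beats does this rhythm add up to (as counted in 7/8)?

One eighth-note beat = 4 thirty-second notes.
Express everything in thirty-second notes: dotted eighth = 6; dotted half note = 24; dotted half note = 24; thirty-second note = 1; eighth = 4; thirty-second note = 1; eighth = 4.
Altogether 6 + 24 + 24 + 1 + 4 + 1 + 4 = 64.
64 ÷ 4 = 16 beats.

16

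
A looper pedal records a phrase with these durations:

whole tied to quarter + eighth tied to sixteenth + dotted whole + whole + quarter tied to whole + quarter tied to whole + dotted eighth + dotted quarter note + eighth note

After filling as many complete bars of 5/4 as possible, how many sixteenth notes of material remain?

14

One bar of 5/4 = 20 sixteenth notes.
Each duration in sixteenth notes: whole tied to quarter (whole + quarter) = 20; eighth tied to sixteenth (eighth + sixteenth) = 3; dotted whole = 24; whole = 16; quarter tied to whole (quarter + whole) = 20; quarter tied to whole (quarter + whole) = 20; dotted eighth = 3; dotted quarter note = 6; eighth note = 2.
Total: 20 + 3 + 24 + 16 + 20 + 20 + 3 + 6 + 2 = 114.
114 ÷ 20 = 5 complete bars with 14 sixteenth notes remaining.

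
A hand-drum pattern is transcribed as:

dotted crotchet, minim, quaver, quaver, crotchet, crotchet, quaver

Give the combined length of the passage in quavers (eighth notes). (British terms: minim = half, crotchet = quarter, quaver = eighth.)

In eighth notes: dotted crotchet = 3; minim = 4; quaver = 1; quaver = 1; crotchet = 2; crotchet = 2; quaver = 1.
Total: 3 + 4 + 1 + 1 + 2 + 2 + 1 = 14 eighth notes.

14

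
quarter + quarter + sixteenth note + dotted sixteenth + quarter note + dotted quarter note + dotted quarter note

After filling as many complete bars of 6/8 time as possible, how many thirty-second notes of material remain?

One bar of 6/8 = 24 thirty-second notes.
Convert each value to thirty-second notes: quarter = 8; quarter = 8; sixteenth note = 2; dotted sixteenth = 3; quarter note = 8; dotted quarter note = 12; dotted quarter note = 12.
Altogether 8 + 8 + 2 + 3 + 8 + 12 + 12 = 53.
53 ÷ 24 = 2 complete bars with 5 thirty-second notes remaining.

5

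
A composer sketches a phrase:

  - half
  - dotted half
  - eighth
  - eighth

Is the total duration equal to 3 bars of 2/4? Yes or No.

Yes

One bar of 2/4 = 4 eighth notes, so 3 bars = 12.
Working in eighth notes: half = 4; dotted half = 6; eighth = 1; eighth = 1.
Altogether 4 + 6 + 1 + 1 = 12.
12 equals 12, so the answer is Yes.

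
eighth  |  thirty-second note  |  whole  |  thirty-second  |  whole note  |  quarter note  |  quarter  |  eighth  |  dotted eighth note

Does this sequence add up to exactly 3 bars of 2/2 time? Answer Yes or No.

One bar of 2/2 = 32 thirty-second notes, so 3 bars = 96.
Working in thirty-second notes: eighth = 4; thirty-second note = 1; whole = 32; thirty-second = 1; whole note = 32; quarter note = 8; quarter = 8; eighth = 4; dotted eighth note = 6.
Sum: 4 + 1 + 32 + 1 + 32 + 8 + 8 + 4 + 6 = 96.
96 equals 96, so the answer is Yes.

Yes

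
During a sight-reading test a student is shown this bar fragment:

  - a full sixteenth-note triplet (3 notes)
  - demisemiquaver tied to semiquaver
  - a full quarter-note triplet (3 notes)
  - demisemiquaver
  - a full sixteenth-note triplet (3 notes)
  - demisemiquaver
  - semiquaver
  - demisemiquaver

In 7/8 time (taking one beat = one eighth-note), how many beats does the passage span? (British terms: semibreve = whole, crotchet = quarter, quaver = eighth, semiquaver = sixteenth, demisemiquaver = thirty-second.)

8

One eighth-note beat = 4 thirty-second notes.
In thirty-second notes: a full sixteenth-note triplet (3 notes) (three triplet sixteenths span one eighth) = 4; demisemiquaver tied to semiquaver (demisemiquaver + semiquaver) = 3; a full quarter-note triplet (3 notes) (three triplet quarters span one half) = 16; demisemiquaver = 1; a full sixteenth-note triplet (3 notes) (three triplet sixteenths span one eighth) = 4; demisemiquaver = 1; semiquaver = 2; demisemiquaver = 1.
Sum: 4 + 3 + 16 + 1 + 4 + 1 + 2 + 1 = 32.
32 ÷ 4 = 8 beats.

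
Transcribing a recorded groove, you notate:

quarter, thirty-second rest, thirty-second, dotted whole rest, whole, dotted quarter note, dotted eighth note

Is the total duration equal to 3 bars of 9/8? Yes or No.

Yes

One bar of 9/8 = 36 thirty-second notes, so 3 bars = 108.
In thirty-second notes: quarter = 8; thirty-second rest = 1; thirty-second = 1; dotted whole rest = 48; whole = 32; dotted quarter note = 12; dotted eighth note = 6.
Sum: 8 + 1 + 1 + 48 + 32 + 12 + 6 = 108.
108 equals 108, so the answer is Yes.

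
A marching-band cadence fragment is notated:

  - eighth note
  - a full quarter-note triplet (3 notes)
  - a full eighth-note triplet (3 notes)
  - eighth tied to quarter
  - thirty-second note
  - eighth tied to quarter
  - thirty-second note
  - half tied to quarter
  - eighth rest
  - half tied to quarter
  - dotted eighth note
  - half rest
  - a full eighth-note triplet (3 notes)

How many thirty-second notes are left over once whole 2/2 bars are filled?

One bar of 2/2 = 32 thirty-second notes.
Convert each value to thirty-second notes: eighth note = 4; a full quarter-note triplet (3 notes) (three triplet quarters span one half) = 16; a full eighth-note triplet (3 notes) (three triplet eighths span one quarter) = 8; eighth tied to quarter (eighth + quarter) = 12; thirty-second note = 1; eighth tied to quarter (eighth + quarter) = 12; thirty-second note = 1; half tied to quarter (half + quarter) = 24; eighth rest = 4; half tied to quarter (half + quarter) = 24; dotted eighth note = 6; half rest = 16; a full eighth-note triplet (3 notes) (three triplet eighths span one quarter) = 8.
Sum: 4 + 16 + 8 + 12 + 1 + 12 + 1 + 24 + 4 + 24 + 6 + 16 + 8 = 136.
136 ÷ 32 = 4 complete bars with 8 thirty-second notes remaining.

8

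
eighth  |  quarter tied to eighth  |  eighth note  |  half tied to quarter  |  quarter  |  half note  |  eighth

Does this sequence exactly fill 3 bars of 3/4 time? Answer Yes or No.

Yes

One bar of 3/4 = 6 eighth notes, so 3 bars = 18.
In eighth notes: eighth = 1; quarter tied to eighth (quarter + eighth) = 3; eighth note = 1; half tied to quarter (half + quarter) = 6; quarter = 2; half note = 4; eighth = 1.
Altogether 1 + 3 + 1 + 6 + 2 + 4 + 1 = 18.
18 equals 18, so the answer is Yes.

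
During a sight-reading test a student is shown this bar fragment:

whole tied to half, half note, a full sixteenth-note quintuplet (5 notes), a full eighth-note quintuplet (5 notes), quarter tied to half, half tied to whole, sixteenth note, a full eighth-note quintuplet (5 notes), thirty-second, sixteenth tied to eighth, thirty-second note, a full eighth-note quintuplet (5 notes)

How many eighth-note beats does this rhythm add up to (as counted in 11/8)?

50.5

One eighth-note beat = 4 thirty-second notes.
Express everything in thirty-second notes: whole tied to half (whole + half) = 48; half note = 16; a full sixteenth-note quintuplet (5 notes) (five quintuplet sixteenths span one quarter) = 8; a full eighth-note quintuplet (5 notes) (five quintuplet eighths span one half) = 16; quarter tied to half (quarter + half) = 24; half tied to whole (half + whole) = 48; sixteenth note = 2; a full eighth-note quintuplet (5 notes) (five quintuplet eighths span one half) = 16; thirty-second = 1; sixteenth tied to eighth (sixteenth + eighth) = 6; thirty-second note = 1; a full eighth-note quintuplet (5 notes) (five quintuplet eighths span one half) = 16.
Adding: 48 + 16 + 8 + 16 + 24 + 48 + 2 + 16 + 1 + 6 + 1 + 16 = 202.
202 ÷ 4 = 50.5 beats.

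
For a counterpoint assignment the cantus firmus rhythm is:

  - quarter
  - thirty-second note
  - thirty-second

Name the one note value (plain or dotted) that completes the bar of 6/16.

The bar of 6/16 = 12 thirty-second notes.
Each duration in thirty-second notes: quarter = 8; thirty-second note = 1; thirty-second = 1.
Adding: 8 + 1 + 1 = 10.
Remaining: 12 − 10 = 2 thirty-second notes, which is a sixteenth note.

sixteenth note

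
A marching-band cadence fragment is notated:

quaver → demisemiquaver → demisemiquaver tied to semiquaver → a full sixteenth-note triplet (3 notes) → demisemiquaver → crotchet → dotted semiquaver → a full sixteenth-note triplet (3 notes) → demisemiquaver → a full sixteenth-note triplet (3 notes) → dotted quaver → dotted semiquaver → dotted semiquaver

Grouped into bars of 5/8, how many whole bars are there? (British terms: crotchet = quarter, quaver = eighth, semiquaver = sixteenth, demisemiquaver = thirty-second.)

One bar of 5/8 = 20 thirty-second notes.
Working in thirty-second notes: quaver = 4; demisemiquaver = 1; demisemiquaver tied to semiquaver (demisemiquaver + semiquaver) = 3; a full sixteenth-note triplet (3 notes) (three triplet sixteenths span one eighth) = 4; demisemiquaver = 1; crotchet = 8; dotted semiquaver = 3; a full sixteenth-note triplet (3 notes) (three triplet sixteenths span one eighth) = 4; demisemiquaver = 1; a full sixteenth-note triplet (3 notes) (three triplet sixteenths span one eighth) = 4; dotted quaver = 6; dotted semiquaver = 3; dotted semiquaver = 3.
Altogether 4 + 1 + 3 + 4 + 1 + 8 + 3 + 4 + 1 + 4 + 6 + 3 + 3 = 45.
45 ÷ 20 = 2 complete bars with 5 left over.

2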